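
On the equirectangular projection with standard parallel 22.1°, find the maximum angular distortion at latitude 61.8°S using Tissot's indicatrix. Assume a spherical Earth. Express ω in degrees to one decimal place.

37.9°

In the equirectangular projection with standard parallel φ₀ = 22.1° (x = Rλ cos φ₀, y = Rφ), meridians are true-scale (h = 1) and the parallel scale is k = cos φ₀ / cos φ.
At 61.8°: h = 1.000, k = 1.961; principal scales a = 1.961, b = 1.000.
sin(ω/2) = (a − b)/(a + b) = 0.9607/2.961 = 0.3245, so ω = 2 arcsin(0.3245) ≈ 37.9°.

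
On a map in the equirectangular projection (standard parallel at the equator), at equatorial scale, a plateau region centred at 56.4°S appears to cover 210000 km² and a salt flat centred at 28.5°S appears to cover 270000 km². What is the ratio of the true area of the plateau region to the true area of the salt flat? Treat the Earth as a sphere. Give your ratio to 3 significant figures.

0.490

On the plate carrée, areal scale = h·k = 1 × sec φ, so true area = apparent × cos φ.
True area of plateau region: 210000 × cos(56.4°) = 210000 × 0.5534 = 116200 km².
True area of salt flat: 270000 × cos(28.5°) = 270000 × 0.8788 = 237300 km².
Ratio = 116200 / 237300 ≈ 0.490.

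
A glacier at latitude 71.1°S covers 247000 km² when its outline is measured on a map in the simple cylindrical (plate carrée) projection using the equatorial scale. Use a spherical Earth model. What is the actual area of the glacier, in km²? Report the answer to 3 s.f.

80000 km²

Plate carrée maps x = Rλ, y = Rφ. The meridian scale is h = 1 and the parallel scale is k = 1/cos φ = sec φ.
Areal scale = h·k = 1 × sec φ; at 71.1°, h = 1.000, k = 3.087, so h·k = 3.087.
True area = apparent / (areal scale) = 247000 / 3.087 ≈ 80000 km².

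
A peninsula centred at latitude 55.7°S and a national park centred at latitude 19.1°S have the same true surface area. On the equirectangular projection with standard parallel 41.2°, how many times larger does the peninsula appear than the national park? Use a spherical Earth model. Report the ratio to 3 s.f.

1.68

In the equirectangular projection with standard parallel φ₀ = 41.2° (x = Rλ cos φ₀, y = Rφ), meridians are true-scale (h = 1) and the parallel scale is k = cos φ₀ / cos φ.
Areal scale at 55.7°: h·k = 1.000 × 1.335 = 1.335.
Areal scale at 19.1°: h·k = 1.000 × 0.7962 = 0.7962.
Ratio = 1.335/0.7962 ≈ 1.68.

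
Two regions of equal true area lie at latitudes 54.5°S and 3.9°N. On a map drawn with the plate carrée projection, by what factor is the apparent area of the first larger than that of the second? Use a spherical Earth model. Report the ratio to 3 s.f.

For the equirectangular projection with φ₀ = 0 (plate carrée), h = 1 along meridians and k = sec φ along parallels.
Areal scale at 54.5°: h·k = 1.000 × 1.722 = 1.722.
Areal scale at 3.9°: h·k = 1.000 × 1.002 = 1.002.
Ratio = 1.722/1.002 ≈ 1.72.

1.72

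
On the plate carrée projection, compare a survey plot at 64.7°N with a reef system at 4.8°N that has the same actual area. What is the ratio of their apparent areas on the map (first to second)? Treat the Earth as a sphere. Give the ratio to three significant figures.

2.33

For the equirectangular projection with φ₀ = 0 (plate carrée), h = 1 along meridians and k = sec φ along parallels.
Areal scale at 64.7°: h·k = 1.000 × 2.340 = 2.340.
Areal scale at 4.8°: h·k = 1.000 × 1.004 = 1.004.
Ratio = 2.340/1.004 ≈ 2.33.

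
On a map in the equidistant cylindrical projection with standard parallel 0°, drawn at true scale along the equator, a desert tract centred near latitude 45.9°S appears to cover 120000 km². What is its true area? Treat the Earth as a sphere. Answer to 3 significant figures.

83500 km²

Plate carrée maps x = Rλ, y = Rφ. The meridian scale is h = 1 and the parallel scale is k = 1/cos φ = sec φ.
Areal scale = h·k = 1 × sec φ; at 45.9°, h = 1.000, k = 1.437, so h·k = 1.437.
True area = apparent / (areal scale) = 120000 / 1.437 ≈ 83500 km².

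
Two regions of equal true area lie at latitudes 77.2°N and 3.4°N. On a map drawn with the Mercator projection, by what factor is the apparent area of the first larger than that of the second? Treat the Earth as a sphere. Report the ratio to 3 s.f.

Mercator is conformal with k = sec φ, so areal scale = k² = sec²φ.
At 77.2°: sec²(77.2°) = 1/0.2215² = 20.37.
At 3.4°: sec²(3.4°) = 1/0.9982² = 1.004.
Ratio = 20.37/1.004 = cos²(3.4°)/cos²(77.2°) ≈ 20.3.

20.3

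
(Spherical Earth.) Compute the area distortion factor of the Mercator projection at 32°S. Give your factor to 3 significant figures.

Mercator is conformal, so the point scale is isotropic: h = k = sec φ = 1/cos φ.
Areal scale = k² = sec²φ = 1/cos²(32°) = 1/0.8480² = 1.390.

1.39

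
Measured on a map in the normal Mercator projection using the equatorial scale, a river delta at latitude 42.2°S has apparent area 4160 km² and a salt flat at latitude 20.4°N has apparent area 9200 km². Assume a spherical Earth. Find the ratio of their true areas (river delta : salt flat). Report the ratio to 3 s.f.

0.282

Mercator's areal exaggeration is sec²φ; hence true area = (apparent area) · cos²φ.
True area of river delta: 4160 × cos²(42.2°) = 4160 × 0.5488 = 2283 km².
True area of salt flat: 9200 × cos²(20.4°) = 9200 × 0.8785 = 8082 km².
Ratio = 2283 / 8082 ≈ 0.282.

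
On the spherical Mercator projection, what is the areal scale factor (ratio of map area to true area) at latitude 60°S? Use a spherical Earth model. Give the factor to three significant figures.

4.00

Mercator is conformal, so the point scale is isotropic: h = k = sec φ = 1/cos φ.
Areal scale = k² = sec²φ = 1/cos²(60°) = 1/0.5000² = 4.000.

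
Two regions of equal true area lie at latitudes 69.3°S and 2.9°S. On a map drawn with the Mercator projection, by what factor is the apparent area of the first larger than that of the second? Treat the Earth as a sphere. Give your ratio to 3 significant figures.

Mercator is conformal with k = sec φ, so areal scale = k² = sec²φ.
At 69.3°: sec²(69.3°) = 1/0.3535² = 8.004.
At 2.9°: sec²(2.9°) = 1/0.9987² = 1.003.
Ratio = 8.004/1.003 = cos²(2.9°)/cos²(69.3°) ≈ 7.98.

7.98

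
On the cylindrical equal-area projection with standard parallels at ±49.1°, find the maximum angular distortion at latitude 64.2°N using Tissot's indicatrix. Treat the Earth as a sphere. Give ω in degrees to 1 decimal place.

45.5°

A cylindrical equal-area projection with standard parallel φ₀ has meridian scale h = cos φ / cos φ₀ and parallel scale k = cos φ₀ / cos φ (so areas are preserved, h·k = 1).
At 64.2°: h = 0.6647, k = 1.504; principal scales a = 1.504, b = 0.6647.
sin(ω/2) = (a − b)/(a + b) = 0.8396/2.169 = 0.3871, so ω = 2 arcsin(0.3871) ≈ 45.5°.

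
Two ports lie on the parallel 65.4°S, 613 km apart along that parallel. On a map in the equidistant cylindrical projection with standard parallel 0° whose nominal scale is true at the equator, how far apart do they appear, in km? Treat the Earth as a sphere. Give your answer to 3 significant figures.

In the plate carrée (x = Rλ, y = Rφ), meridians are true-scale (h = 1) and parallels are stretched by k = sec φ.
Along the parallel, k = sec 65.4° = 1/0.4163 = 2.402.
Map distance = 613 × 2.402 ≈ 1470 km.

1470 km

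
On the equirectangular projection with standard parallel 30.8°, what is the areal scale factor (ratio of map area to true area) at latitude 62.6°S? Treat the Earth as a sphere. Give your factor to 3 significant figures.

1.87

With standard parallel φ₀ = 30.8°, the equirectangular projection gives x = Rλ cos φ₀, y = Rφ, so h = 1 and k = cos 30.8° / cos φ.
Areal scale = h·k = 1 × cos φ₀ / cos φ; at 62.6°, h = 1.000, k = 1.866, so h·k = 1.866.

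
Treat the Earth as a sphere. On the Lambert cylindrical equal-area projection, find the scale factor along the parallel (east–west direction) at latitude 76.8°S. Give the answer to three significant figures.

The Lambert cylindrical equal-area projection is the cylindrical equal-area projection with its standard parallel at the equator (φ₀ = 0). A cylindrical equal-area projection with standard parallel φ₀ has meridian scale h = cos φ / cos φ₀ and parallel scale k = cos φ₀ / cos φ (so areas are preserved, h·k = 1).
k = cos 0° / cos 76.8° = 1.000/0.2284 = 4.379.

4.38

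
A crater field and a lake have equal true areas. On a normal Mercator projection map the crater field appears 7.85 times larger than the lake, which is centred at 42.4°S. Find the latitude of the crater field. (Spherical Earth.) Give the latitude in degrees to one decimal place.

74.7°

Mercator areal scale is sec²φ, so apparent-area ratio = sec²φ₁ / sec²φ₂ = cos²φ₂ / cos²φ₁.
cos²φ₂ / cos²φ₁ = 7.85  ⇒  cos φ₁ = cos 42.4° / √7.85 = 0.7385/2.802 = 0.2636.
φ₁ = arccos(0.2636) ≈ 74.7°.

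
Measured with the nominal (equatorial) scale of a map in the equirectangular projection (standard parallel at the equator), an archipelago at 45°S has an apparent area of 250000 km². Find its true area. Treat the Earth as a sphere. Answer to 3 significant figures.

In the plate carrée (x = Rλ, y = Rφ), meridians are true-scale (h = 1) and parallels are stretched by k = sec φ.
Areal scale = h·k = 1 × sec φ; at 45°, h = 1.000, k = 1.414, so h·k = 1.414.
True area = apparent / (areal scale) = 250000 / 1.414 ≈ 177000 km².

177000 km²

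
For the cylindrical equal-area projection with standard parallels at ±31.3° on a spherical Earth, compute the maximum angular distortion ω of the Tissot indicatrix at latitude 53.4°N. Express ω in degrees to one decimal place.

A cylindrical equal-area projection with standard parallel φ₀ has meridian scale h = cos φ / cos φ₀ and parallel scale k = cos φ₀ / cos φ (so areas are preserved, h·k = 1).
At 53.4°: h = 0.6978, k = 1.433; principal scales a = 1.433, b = 0.6978.
sin(ω/2) = (a − b)/(a + b) = 0.7353/2.131 = 0.3451, so ω = 2 arcsin(0.3451) ≈ 40.4°.

40.4°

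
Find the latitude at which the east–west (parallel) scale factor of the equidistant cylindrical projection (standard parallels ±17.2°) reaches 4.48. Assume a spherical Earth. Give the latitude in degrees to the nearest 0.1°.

The equidistant cylindrical projection with φ₀ = 17.2° has h = 1 (meridians true) and k = cos φ₀ / cos φ along parallels.
k = cos φ₀ / cos φ = 4.48  ⇒  cos φ = cos 17.2° / 4.48 = 0.2132.
φ = arccos(0.2132) ≈ 77.7°.

77.7°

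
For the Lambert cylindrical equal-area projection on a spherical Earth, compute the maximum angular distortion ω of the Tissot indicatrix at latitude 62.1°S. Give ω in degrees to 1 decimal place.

79.7°

The Lambert cylindrical equal-area projection is the cylindrical equal-area projection with its standard parallel at the equator (φ₀ = 0). For cylindrical equal-area with standard parallel φ₀, h = cos φ / cos φ₀ and k = cos φ₀ / cos φ, so h·k = 1.
At 62.1°: h = 0.4679, k = 2.137; principal scales a = 2.137, b = 0.4679.
sin(ω/2) = (a − b)/(a + b) = 1.669/2.605 = 0.6407, so ω = 2 arcsin(0.6407) ≈ 79.7°.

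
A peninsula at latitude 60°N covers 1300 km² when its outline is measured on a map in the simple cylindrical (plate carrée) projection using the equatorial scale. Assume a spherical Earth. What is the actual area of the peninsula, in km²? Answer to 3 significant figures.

Plate carrée maps x = Rλ, y = Rφ. The meridian scale is h = 1 and the parallel scale is k = 1/cos φ = sec φ.
Areal scale = h·k = 1 × sec φ; at 60°, h = 1.000, k = 2.000, so h·k = 2.000.
True area = apparent / (areal scale) = 1300 / 2.000 ≈ 650 km².

650 km²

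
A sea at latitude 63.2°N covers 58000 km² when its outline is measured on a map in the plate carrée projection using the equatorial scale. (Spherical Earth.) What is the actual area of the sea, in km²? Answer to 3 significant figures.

26200 km²

For the equirectangular projection with φ₀ = 0 (plate carrée), h = 1 along meridians and k = sec φ along parallels.
Areal scale = h·k = 1 × sec φ; at 63.2°, h = 1.000, k = 2.218, so h·k = 2.218.
True area = apparent / (areal scale) = 58000 / 2.218 ≈ 26200 km².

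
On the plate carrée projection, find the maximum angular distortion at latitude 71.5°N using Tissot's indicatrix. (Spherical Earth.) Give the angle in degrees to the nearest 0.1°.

62.4°

Plate carrée maps x = Rλ, y = Rφ. The meridian scale is h = 1 and the parallel scale is k = 1/cos φ = sec φ.
At 71.5°: h = 1.000, k = 3.152; principal scales a = 3.152, b = 1.000.
sin(ω/2) = (a − b)/(a + b) = 2.152/4.152 = 0.5183, so ω = 2 arcsin(0.5183) ≈ 62.4°.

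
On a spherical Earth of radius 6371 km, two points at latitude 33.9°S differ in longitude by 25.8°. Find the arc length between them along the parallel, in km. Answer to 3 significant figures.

2380 km

Arc length along a parallel = R cos φ · Δλ (with Δλ in radians).
= 6371 × cos 33.9° × (25.8° × π/180) = 6371 × 0.8300 × 0.4503 ≈ 2380 km.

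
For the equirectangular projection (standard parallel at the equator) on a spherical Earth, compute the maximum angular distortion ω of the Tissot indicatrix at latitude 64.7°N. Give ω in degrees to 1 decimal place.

In the plate carrée (x = Rλ, y = Rφ), meridians are true-scale (h = 1) and parallels are stretched by k = sec φ.
At 64.7°: h = 1.000, k = 2.340; principal scales a = 2.340, b = 1.000.
sin(ω/2) = (a − b)/(a + b) = 1.340/3.340 = 0.4012, so ω = 2 arcsin(0.4012) ≈ 47.3°.

47.3°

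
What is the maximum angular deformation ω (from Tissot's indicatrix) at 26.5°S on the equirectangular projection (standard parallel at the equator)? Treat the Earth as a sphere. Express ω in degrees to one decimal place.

6.4°

In the plate carrée (x = Rλ, y = Rφ), meridians are true-scale (h = 1) and parallels are stretched by k = sec φ.
At 26.5°: h = 1.000, k = 1.117; principal scales a = 1.117, b = 1.000.
sin(ω/2) = (a − b)/(a + b) = 0.1174/2.117 = 0.05545, so ω = 2 arcsin(0.05545) ≈ 6.4°.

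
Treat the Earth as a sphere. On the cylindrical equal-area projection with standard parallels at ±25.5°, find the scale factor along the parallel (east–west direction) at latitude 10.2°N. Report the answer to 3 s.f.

0.917

Cylindrical equal-area (φ₀ = 25.5°): h = cos φ / cos 25.5° along meridians, k = cos 25.5° / cos φ along parallels; h·k = 1.
k = cos 25.5° / cos 10.2° = 0.9026/0.9842 = 0.9171.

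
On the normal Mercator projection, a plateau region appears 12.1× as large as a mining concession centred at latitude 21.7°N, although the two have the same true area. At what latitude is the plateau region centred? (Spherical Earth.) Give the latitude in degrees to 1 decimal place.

74.5°

Mercator areal scale is sec²φ, so apparent-area ratio = sec²φ₁ / sec²φ₂ = cos²φ₂ / cos²φ₁.
cos²φ₂ / cos²φ₁ = 12.1  ⇒  cos φ₁ = cos 21.7° / √12.1 = 0.9291/3.479 = 0.2671.
φ₁ = arccos(0.2671) ≈ 74.5°.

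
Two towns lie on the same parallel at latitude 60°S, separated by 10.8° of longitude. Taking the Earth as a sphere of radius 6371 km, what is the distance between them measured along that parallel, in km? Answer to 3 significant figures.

Arc length along a parallel = R cos φ · Δλ (with Δλ in radians).
= 6371 × cos 60° × (10.8° × π/180) = 6371 × 0.5000 × 0.1885 ≈ 600 km.

600 km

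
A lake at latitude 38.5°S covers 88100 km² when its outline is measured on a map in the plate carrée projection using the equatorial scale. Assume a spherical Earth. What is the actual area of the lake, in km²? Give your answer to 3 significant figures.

68900 km²

For the equirectangular projection with φ₀ = 0 (plate carrée), h = 1 along meridians and k = sec φ along parallels.
Areal scale = h·k = 1 × sec φ; at 38.5°, h = 1.000, k = 1.278, so h·k = 1.278.
True area = apparent / (areal scale) = 88100 / 1.278 ≈ 68900 km².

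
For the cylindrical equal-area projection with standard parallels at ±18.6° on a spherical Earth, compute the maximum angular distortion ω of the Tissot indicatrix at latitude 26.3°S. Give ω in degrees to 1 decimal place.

6.4°

A cylindrical equal-area projection with standard parallel φ₀ has meridian scale h = cos φ / cos φ₀ and parallel scale k = cos φ₀ / cos φ (so areas are preserved, h·k = 1).
At 26.3°: h = 0.9459, k = 1.057; principal scales a = 1.057, b = 0.9459.
sin(ω/2) = (a − b)/(a + b) = 0.1113/2.003 = 0.05557, so ω = 2 arcsin(0.05557) ≈ 6.4°.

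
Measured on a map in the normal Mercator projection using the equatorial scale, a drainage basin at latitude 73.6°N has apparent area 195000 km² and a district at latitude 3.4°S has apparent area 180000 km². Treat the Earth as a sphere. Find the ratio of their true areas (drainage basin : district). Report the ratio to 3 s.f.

Since Mercator area scale is 1/cos²φ, the true area equals the apparent area multiplied by cos²φ.
True area of drainage basin: 195000 × cos²(73.6°) = 195000 × 0.07972 = 15540 km².
True area of district: 180000 × cos²(3.4°) = 180000 × 0.9965 = 179400 km².
Ratio = 15540 / 179400 ≈ 0.0867.

0.0867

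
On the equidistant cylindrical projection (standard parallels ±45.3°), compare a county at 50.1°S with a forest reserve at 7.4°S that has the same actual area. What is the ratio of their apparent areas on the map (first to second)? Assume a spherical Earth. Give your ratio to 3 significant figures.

In the equirectangular projection with standard parallel φ₀ = 45.3° (x = Rλ cos φ₀, y = Rφ), meridians are true-scale (h = 1) and the parallel scale is k = cos φ₀ / cos φ.
Areal scale at 50.1°: h·k = 1.000 × 1.097 = 1.097.
Areal scale at 7.4°: h·k = 1.000 × 0.7093 = 0.7093.
Ratio = 1.097/0.7093 ≈ 1.55.

1.55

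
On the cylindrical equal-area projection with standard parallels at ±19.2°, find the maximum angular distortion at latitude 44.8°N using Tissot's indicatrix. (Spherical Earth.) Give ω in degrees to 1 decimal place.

For cylindrical equal-area with standard parallel φ₀, h = cos φ / cos φ₀ and k = cos φ₀ / cos φ, so h·k = 1.
At 44.8°: h = 0.7514, k = 1.331; principal scales a = 1.331, b = 0.7514.
sin(ω/2) = (a − b)/(a + b) = 0.5795/2.082 = 0.2783, so ω = 2 arcsin(0.2783) ≈ 32.3°.

32.3°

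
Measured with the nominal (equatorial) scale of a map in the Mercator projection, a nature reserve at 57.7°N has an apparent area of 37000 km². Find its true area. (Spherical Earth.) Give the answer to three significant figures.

For Mercator, h = k = sec φ (a conformal cylindrical projection has a single point scale, 1/cos φ).
Areal scale = k² = sec²φ = 1/cos²(57.7°) = 1/0.5344² = 3.502.
True area = apparent / (areal scale) = 37000 / 3.502 ≈ 10600 km².

10600 km²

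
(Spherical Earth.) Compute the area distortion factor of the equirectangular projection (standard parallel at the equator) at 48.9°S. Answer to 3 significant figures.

Plate carrée maps x = Rλ, y = Rφ. The meridian scale is h = 1 and the parallel scale is k = 1/cos φ = sec φ.
Areal scale = h·k = 1 × sec φ; at 48.9°, h = 1.000, k = 1.521, so h·k = 1.521.

1.52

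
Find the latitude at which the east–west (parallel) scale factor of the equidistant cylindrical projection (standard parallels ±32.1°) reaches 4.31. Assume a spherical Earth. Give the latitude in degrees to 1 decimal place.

With standard parallel φ₀ = 32.1°, the equirectangular projection gives x = Rλ cos φ₀, y = Rφ, so h = 1 and k = cos 32.1° / cos φ.
k = cos φ₀ / cos φ = 4.31  ⇒  cos φ = cos 32.1° / 4.31 = 0.1965.
φ = arccos(0.1965) ≈ 78.7°.

78.7°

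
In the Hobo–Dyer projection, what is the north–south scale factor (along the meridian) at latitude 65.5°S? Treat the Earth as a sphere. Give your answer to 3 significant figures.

0.523

Hobo–Dyer is a cylindrical equal-area projection with standard parallels at ±37.5°. A cylindrical equal-area projection with standard parallel φ₀ has meridian scale h = cos φ / cos φ₀ and parallel scale k = cos φ₀ / cos φ (so areas are preserved, h·k = 1).
h = cos 65.5° / cos 37.5° = 0.4147/0.7934 = 0.5227.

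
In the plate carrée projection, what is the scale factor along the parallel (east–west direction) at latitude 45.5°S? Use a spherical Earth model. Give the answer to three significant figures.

In the plate carrée (x = Rλ, y = Rφ), meridians are true-scale (h = 1) and parallels are stretched by k = sec φ.
k = 1/cos 45.5° = 1/0.7009 = 1.427.

1.43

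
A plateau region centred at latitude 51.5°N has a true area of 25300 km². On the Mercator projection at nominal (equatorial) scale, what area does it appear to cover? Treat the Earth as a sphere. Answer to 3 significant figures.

65300 km²

The Mercator projection is conformal; its linear scale factor is the same in every direction and equals sec φ = 1/cos φ.
Areal scale = k² = sec²φ = 1/cos²(51.5°) = 1/0.6225² = 2.580.
Apparent area = 25300 × 2.580 ≈ 65300 km².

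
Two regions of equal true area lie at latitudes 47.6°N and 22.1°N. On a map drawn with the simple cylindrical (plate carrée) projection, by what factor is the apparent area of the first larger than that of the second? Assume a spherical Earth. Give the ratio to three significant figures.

1.37

In the plate carrée (x = Rλ, y = Rφ), meridians are true-scale (h = 1) and parallels are stretched by k = sec φ.
Areal scale at 47.6°: h·k = 1.000 × 1.483 = 1.483.
Areal scale at 22.1°: h·k = 1.000 × 1.079 = 1.079.
Ratio = 1.483/1.079 ≈ 1.37.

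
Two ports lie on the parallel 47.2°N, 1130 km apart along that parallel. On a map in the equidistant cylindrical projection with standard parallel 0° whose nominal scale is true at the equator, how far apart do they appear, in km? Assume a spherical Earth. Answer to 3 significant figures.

In the plate carrée (x = Rλ, y = Rφ), meridians are true-scale (h = 1) and parallels are stretched by k = sec φ.
Along the parallel, k = sec 47.2° = 1/0.6794 = 1.472.
Map distance = 1130 × 1.472 ≈ 1660 km.

1660 km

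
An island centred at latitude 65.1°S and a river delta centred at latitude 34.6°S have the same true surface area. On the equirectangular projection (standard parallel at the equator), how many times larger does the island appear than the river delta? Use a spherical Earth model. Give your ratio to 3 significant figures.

1.96

For the equirectangular projection with φ₀ = 0 (plate carrée), h = 1 along meridians and k = sec φ along parallels.
Areal scale at 65.1°: h·k = 1.000 × 2.375 = 2.375.
Areal scale at 34.6°: h·k = 1.000 × 1.215 = 1.215.
Ratio = 2.375/1.215 ≈ 1.96.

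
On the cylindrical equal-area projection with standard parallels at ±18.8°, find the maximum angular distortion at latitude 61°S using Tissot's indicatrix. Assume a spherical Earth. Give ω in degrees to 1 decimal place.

For cylindrical equal-area with standard parallel φ₀, h = cos φ / cos φ₀ and k = cos φ₀ / cos φ, so h·k = 1.
At 61°: h = 0.5121, k = 1.953; principal scales a = 1.953, b = 0.5121.
sin(ω/2) = (a − b)/(a + b) = 1.440/2.465 = 0.5844, so ω = 2 arcsin(0.5844) ≈ 71.5°.

71.5°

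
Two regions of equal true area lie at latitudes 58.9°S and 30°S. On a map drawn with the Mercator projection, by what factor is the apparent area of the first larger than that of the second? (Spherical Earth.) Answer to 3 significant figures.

2.81

Mercator areal scale is sec²φ.
At 58.9°: sec²(58.9°) = 1/0.5165² = 3.748.
At 30°: sec²(30°) = 1/0.8660² = 1.333.
Ratio = 3.748/1.333 = cos²(30°)/cos²(58.9°) ≈ 2.81.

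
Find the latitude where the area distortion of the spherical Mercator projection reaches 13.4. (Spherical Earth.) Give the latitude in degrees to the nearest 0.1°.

74.1°

Mercator areal scale is sec²φ.
sec²φ = 13.4  ⇒  cos²φ = 0.07463  ⇒  cos φ = 0.2732.
φ = arccos(0.2732) ≈ 74.1°.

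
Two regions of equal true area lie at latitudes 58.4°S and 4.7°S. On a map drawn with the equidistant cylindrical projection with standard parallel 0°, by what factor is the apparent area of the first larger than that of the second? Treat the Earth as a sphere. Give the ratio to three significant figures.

1.90

Plate carrée maps x = Rλ, y = Rφ. The meridian scale is h = 1 and the parallel scale is k = 1/cos φ = sec φ.
Areal scale at 58.4°: h·k = 1.000 × 1.908 = 1.908.
Areal scale at 4.7°: h·k = 1.000 × 1.003 = 1.003.
Ratio = 1.908/1.003 ≈ 1.90.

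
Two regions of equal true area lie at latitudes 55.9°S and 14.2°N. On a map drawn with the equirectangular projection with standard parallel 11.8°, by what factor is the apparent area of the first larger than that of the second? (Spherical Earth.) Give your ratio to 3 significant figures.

1.73

In the equirectangular projection with standard parallel φ₀ = 11.8° (x = Rλ cos φ₀, y = Rφ), meridians are true-scale (h = 1) and the parallel scale is k = cos φ₀ / cos φ.
Areal scale at 55.9°: h·k = 1.000 × 1.746 = 1.746.
Areal scale at 14.2°: h·k = 1.000 × 1.010 = 1.010.
Ratio = 1.746/1.010 ≈ 1.73.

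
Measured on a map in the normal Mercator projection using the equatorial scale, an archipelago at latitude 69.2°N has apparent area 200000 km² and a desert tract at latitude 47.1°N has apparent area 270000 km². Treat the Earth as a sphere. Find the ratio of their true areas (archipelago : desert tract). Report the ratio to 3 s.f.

0.202

On Mercator the areal scale is sec²φ, so true area = apparent × cos²φ.
True area of archipelago: 200000 × cos²(69.2°) = 200000 × 0.1261 = 25220 km².
True area of desert tract: 270000 × cos²(47.1°) = 270000 × 0.4634 = 125100 km².
Ratio = 25220 / 125100 ≈ 0.202.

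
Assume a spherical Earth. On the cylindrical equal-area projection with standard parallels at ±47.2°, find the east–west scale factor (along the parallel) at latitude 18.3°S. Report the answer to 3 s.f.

0.716

A cylindrical equal-area projection with standard parallel φ₀ has meridian scale h = cos φ / cos φ₀ and parallel scale k = cos φ₀ / cos φ (so areas are preserved, h·k = 1).
k = cos 47.2° / cos 18.3° = 0.6794/0.9494 = 0.7156.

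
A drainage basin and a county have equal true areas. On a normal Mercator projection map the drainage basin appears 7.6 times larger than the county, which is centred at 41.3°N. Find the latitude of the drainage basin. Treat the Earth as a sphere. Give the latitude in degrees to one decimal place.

Mercator areal scale is sec²φ, so apparent-area ratio = sec²φ₁ / sec²φ₂ = cos²φ₂ / cos²φ₁.
cos²φ₂ / cos²φ₁ = 7.6  ⇒  cos φ₁ = cos 41.3° / √7.6 = 0.7513/2.757 = 0.2725.
φ₁ = arccos(0.2725) ≈ 74.2°.

74.2°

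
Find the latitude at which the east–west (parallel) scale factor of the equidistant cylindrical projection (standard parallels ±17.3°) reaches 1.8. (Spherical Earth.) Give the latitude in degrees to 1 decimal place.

58.0°

In the equirectangular projection with standard parallel φ₀ = 17.3° (x = Rλ cos φ₀, y = Rφ), meridians are true-scale (h = 1) and the parallel scale is k = cos φ₀ / cos φ.
k = cos φ₀ / cos φ = 1.8  ⇒  cos φ = cos 17.3° / 1.8 = 0.5304.
φ = arccos(0.5304) ≈ 58.0°.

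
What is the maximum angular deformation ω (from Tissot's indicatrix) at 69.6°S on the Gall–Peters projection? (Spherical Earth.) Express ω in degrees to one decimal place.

Gall–Peters is a cylindrical equal-area projection with standard parallels at ±45°. A cylindrical equal-area projection with standard parallel φ₀ has meridian scale h = cos φ / cos φ₀ and parallel scale k = cos φ₀ / cos φ (so areas are preserved, h·k = 1).
At 69.6°: h = 0.4930, k = 2.029; principal scales a = 2.029, b = 0.4930.
sin(ω/2) = (a − b)/(a + b) = 1.536/2.522 = 0.6090, so ω = 2 arcsin(0.6090) ≈ 75.0°.

75.0°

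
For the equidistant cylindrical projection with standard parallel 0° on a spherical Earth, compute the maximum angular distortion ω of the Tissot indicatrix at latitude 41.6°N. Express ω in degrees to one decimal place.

Plate carrée maps x = Rλ, y = Rφ. The meridian scale is h = 1 and the parallel scale is k = 1/cos φ = sec φ.
At 41.6°: h = 1.000, k = 1.337; principal scales a = 1.337, b = 1.000.
sin(ω/2) = (a − b)/(a + b) = 0.3373/2.337 = 0.1443, so ω = 2 arcsin(0.1443) ≈ 16.6°.

16.6°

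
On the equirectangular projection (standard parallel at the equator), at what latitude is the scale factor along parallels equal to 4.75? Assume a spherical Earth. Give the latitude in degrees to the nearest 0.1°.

Plate carrée: h = 1, k = sec φ along parallels.
sec φ = 4.75  ⇒  cos φ = 0.2105  ⇒  φ ≈ 77.8°.

77.8°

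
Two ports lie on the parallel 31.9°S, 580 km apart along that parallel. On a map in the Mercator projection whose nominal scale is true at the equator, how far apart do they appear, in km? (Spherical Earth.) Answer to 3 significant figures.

683 km

Mercator is conformal, so the point scale is isotropic: h = k = sec φ = 1/cos φ.
Along the parallel, k = sec 31.9° = 1/0.8490 = 1.178.
Map distance = 580 × 1.178 ≈ 683 km.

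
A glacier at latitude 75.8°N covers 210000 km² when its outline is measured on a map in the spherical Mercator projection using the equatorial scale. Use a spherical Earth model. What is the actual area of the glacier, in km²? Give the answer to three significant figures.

12600 km²

Mercator is conformal, so the point scale is isotropic: h = k = sec φ = 1/cos φ.
Areal scale = k² = sec²φ = 1/cos²(75.8°) = 1/0.2453² = 16.62.
True area = apparent / (areal scale) = 210000 / 16.62 ≈ 12600 km².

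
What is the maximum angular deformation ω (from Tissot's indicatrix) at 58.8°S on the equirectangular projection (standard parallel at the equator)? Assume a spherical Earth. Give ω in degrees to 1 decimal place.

37.0°

For the equirectangular projection with φ₀ = 0 (plate carrée), h = 1 along meridians and k = sec φ along parallels.
At 58.8°: h = 1.000, k = 1.930; principal scales a = 1.930, b = 1.000.
sin(ω/2) = (a − b)/(a + b) = 0.9304/2.930 = 0.3175, so ω = 2 arcsin(0.3175) ≈ 37.0°.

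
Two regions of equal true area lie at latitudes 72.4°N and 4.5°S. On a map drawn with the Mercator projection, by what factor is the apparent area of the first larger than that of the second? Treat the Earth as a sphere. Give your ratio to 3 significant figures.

Mercator areal scale is sec²φ.
At 72.4°: sec²(72.4°) = 1/0.3024² = 10.94.
At 4.5°: sec²(4.5°) = 1/0.9969² = 1.006.
Ratio = 10.94/1.006 = cos²(4.5°)/cos²(72.4°) ≈ 10.9.

10.9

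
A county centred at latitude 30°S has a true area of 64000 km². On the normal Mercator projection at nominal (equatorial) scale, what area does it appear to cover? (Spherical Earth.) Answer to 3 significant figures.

Mercator is conformal, so the point scale is isotropic: h = k = sec φ = 1/cos φ.
Areal scale = k² = sec²φ = 1/cos²(30°) = 1/0.8660² = 1.333.
Apparent area = 64000 × 1.333 ≈ 85300 km².

85300 km²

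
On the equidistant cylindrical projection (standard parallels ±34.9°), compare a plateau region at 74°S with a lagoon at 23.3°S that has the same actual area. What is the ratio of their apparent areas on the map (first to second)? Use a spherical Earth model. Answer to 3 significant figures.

In the equirectangular projection with standard parallel φ₀ = 34.9° (x = Rλ cos φ₀, y = Rφ), meridians are true-scale (h = 1) and the parallel scale is k = cos φ₀ / cos φ.
Areal scale at 74°: h·k = 1.000 × 2.975 = 2.975.
Areal scale at 23.3°: h·k = 1.000 × 0.8930 = 0.8930.
Ratio = 2.975/0.8930 ≈ 3.33.

3.33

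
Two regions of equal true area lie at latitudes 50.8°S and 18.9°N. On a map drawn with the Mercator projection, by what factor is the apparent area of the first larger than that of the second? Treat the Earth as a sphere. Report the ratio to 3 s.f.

2.24

On Mercator, area is exaggerated by sec²φ = 1/cos²φ.
At 50.8°: sec²(50.8°) = 1/0.6320² = 2.503.
At 18.9°: sec²(18.9°) = 1/0.9461² = 1.117.
Ratio = 2.503/1.117 = cos²(18.9°)/cos²(50.8°) ≈ 2.24.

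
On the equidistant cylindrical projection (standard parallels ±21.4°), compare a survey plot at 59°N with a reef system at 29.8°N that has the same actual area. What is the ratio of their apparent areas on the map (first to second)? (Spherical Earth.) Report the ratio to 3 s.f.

1.68

The equidistant cylindrical projection with φ₀ = 21.4° has h = 1 (meridians true) and k = cos φ₀ / cos φ along parallels.
Areal scale at 59°: h·k = 1.000 × 1.808 = 1.808.
Areal scale at 29.8°: h·k = 1.000 × 1.073 = 1.073.
Ratio = 1.808/1.073 ≈ 1.68.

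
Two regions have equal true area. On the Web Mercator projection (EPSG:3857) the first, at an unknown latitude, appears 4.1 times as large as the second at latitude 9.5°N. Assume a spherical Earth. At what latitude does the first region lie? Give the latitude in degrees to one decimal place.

60.9°

On Mercator, (apparent₁)/(apparent₂) = sec²φ₁ / sec²φ₂ when true areas are equal.
cos²φ₂ / cos²φ₁ = 4.1  ⇒  cos φ₁ = cos 9.5° / √4.1 = 0.9863/2.025 = 0.4871.
φ₁ = arccos(0.4871) ≈ 60.9°.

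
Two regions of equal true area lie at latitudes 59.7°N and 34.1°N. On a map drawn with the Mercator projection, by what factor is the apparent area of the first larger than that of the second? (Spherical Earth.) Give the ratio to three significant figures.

2.69

Mercator is conformal with k = sec φ, so areal scale = k² = sec²φ.
At 59.7°: sec²(59.7°) = 1/0.5045² = 3.929.
At 34.1°: sec²(34.1°) = 1/0.8281² = 1.458.
Ratio = 3.929/1.458 = cos²(34.1°)/cos²(59.7°) ≈ 2.69.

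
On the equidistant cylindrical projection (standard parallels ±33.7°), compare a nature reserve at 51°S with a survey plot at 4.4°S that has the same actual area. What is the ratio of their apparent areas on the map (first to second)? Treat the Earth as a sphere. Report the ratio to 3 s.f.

1.58

In the equirectangular projection with standard parallel φ₀ = 33.7° (x = Rλ cos φ₀, y = Rφ), meridians are true-scale (h = 1) and the parallel scale is k = cos φ₀ / cos φ.
Areal scale at 51°: h·k = 1.000 × 1.322 = 1.322.
Areal scale at 4.4°: h·k = 1.000 × 0.8344 = 0.8344.
Ratio = 1.322/0.8344 ≈ 1.58.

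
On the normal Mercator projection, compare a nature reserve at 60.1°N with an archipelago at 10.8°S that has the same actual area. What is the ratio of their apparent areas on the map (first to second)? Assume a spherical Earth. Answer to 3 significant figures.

On Mercator, area is exaggerated by sec²φ = 1/cos²φ.
At 60.1°: sec²(60.1°) = 1/0.4985² = 4.024.
At 10.8°: sec²(10.8°) = 1/0.9823² = 1.036.
Ratio = 4.024/1.036 = cos²(10.8°)/cos²(60.1°) ≈ 3.88.

3.88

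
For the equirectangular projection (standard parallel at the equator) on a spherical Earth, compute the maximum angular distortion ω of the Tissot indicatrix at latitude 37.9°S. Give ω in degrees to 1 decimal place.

For the equirectangular projection with φ₀ = 0 (plate carrée), h = 1 along meridians and k = sec φ along parallels.
At 37.9°: h = 1.000, k = 1.267; principal scales a = 1.267, b = 1.000.
sin(ω/2) = (a − b)/(a + b) = 0.2673/2.267 = 0.1179, so ω = 2 arcsin(0.1179) ≈ 13.5°.

13.5°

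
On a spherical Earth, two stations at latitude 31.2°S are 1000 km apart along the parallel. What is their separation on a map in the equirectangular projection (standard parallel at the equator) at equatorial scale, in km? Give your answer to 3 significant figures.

1170 km

For the equirectangular projection with φ₀ = 0 (plate carrée), h = 1 along meridians and k = sec φ along parallels.
Along the parallel, k = sec 31.2° = 1/0.8554 = 1.169.
Map distance = 1000 × 1.169 ≈ 1170 km.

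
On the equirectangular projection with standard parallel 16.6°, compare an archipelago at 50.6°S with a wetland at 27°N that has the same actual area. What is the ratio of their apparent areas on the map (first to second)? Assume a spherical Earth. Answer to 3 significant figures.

With standard parallel φ₀ = 16.6°, the equirectangular projection gives x = Rλ cos φ₀, y = Rφ, so h = 1 and k = cos 16.6° / cos φ.
Areal scale at 50.6°: h·k = 1.000 × 1.510 = 1.510.
Areal scale at 27°: h·k = 1.000 × 1.076 = 1.076.
Ratio = 1.510/1.076 ≈ 1.40.

1.40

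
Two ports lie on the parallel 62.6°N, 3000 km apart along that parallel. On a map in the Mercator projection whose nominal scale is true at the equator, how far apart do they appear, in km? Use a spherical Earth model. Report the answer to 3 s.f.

6520 km

The Mercator projection is conformal; its linear scale factor is the same in every direction and equals sec φ = 1/cos φ.
Along the parallel, k = sec 62.6° = 1/0.4602 = 2.173.
Map distance = 3000 × 2.173 ≈ 6520 km.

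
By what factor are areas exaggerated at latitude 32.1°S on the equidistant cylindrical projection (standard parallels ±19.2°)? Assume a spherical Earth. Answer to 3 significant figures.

In the equirectangular projection with standard parallel φ₀ = 19.2° (x = Rλ cos φ₀, y = Rφ), meridians are true-scale (h = 1) and the parallel scale is k = cos φ₀ / cos φ.
Areal scale = h·k = 1 × cos φ₀ / cos φ; at 32.1°, h = 1.000, k = 1.115, so h·k = 1.115.

1.11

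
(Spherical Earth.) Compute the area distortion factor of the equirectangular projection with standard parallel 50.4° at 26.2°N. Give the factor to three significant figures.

0.710

With standard parallel φ₀ = 50.4°, the equirectangular projection gives x = Rλ cos φ₀, y = Rφ, so h = 1 and k = cos 50.4° / cos φ.
Areal scale = h·k = 1 × cos φ₀ / cos φ; at 26.2°, h = 1.000, k = 0.7104, so h·k = 0.7104.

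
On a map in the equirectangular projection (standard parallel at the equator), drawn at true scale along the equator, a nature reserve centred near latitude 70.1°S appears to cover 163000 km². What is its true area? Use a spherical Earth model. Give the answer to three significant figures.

55500 km²

For the equirectangular projection with φ₀ = 0 (plate carrée), h = 1 along meridians and k = sec φ along parallels.
Areal scale = h·k = 1 × sec φ; at 70.1°, h = 1.000, k = 2.938, so h·k = 2.938.
True area = apparent / (areal scale) = 163000 / 2.938 ≈ 55500 km².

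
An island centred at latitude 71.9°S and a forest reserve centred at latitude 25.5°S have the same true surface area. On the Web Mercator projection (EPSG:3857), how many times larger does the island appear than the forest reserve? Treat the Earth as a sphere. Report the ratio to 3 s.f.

Mercator is conformal with k = sec φ, so areal scale = k² = sec²φ.
At 71.9°: sec²(71.9°) = 1/0.3107² = 10.36.
At 25.5°: sec²(25.5°) = 1/0.9026² = 1.228.
Ratio = 10.36/1.228 = cos²(25.5°)/cos²(71.9°) ≈ 8.44.

8.44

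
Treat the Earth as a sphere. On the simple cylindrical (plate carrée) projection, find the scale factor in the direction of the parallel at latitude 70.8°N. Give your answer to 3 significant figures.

3.04

Plate carrée maps x = Rλ, y = Rφ. The meridian scale is h = 1 and the parallel scale is k = 1/cos φ = sec φ.
k = 1/cos 70.8° = 1/0.3289 = 3.041.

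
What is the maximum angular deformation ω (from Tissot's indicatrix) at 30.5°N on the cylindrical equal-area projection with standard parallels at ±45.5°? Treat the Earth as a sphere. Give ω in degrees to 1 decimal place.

Cylindrical equal-area (φ₀ = 45.5°): h = cos φ / cos 45.5° along meridians, k = cos 45.5° / cos φ along parallels; h·k = 1.
At 30.5°: h = 1.229, k = 0.8135; principal scales a = 1.229, b = 0.8135.
sin(ω/2) = (a − b)/(a + b) = 0.4158/2.043 = 0.2036, so ω = 2 arcsin(0.2036) ≈ 23.5°.

23.5°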